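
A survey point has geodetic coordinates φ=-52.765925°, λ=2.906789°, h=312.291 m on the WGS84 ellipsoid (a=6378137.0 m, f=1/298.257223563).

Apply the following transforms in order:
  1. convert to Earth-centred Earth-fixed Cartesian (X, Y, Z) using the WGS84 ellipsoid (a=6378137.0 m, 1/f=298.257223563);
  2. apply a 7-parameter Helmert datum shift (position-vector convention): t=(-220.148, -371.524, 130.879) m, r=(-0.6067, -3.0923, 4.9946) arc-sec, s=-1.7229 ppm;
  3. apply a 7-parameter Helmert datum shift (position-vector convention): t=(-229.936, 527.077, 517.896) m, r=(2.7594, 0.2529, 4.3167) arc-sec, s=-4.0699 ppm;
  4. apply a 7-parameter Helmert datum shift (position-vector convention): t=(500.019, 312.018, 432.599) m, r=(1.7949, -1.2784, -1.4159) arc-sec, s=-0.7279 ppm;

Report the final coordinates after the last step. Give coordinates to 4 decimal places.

X=3862782.0032 m, Y=196843.8590 m, Z=-5053877.9205 m

start: φ=-52.765925°, λ=2.906789°, h=312.291 m
→ ECEF (a=6378137.000, f=1/298.257223563): X=3862663.8400, Y=196132.9747, Z=-5055073.1193
→ Helmert 7p (PV): X=3862508.0728, Y=195839.7763, Z=-5054876.1993
→ Helmert 7p (PV): X=3862252.1205, Y=196514.5139, Z=-5054339.8463
→ Helmert 7p (PV): X=3862782.0032, Y=196843.8590, Z=-5053877.9205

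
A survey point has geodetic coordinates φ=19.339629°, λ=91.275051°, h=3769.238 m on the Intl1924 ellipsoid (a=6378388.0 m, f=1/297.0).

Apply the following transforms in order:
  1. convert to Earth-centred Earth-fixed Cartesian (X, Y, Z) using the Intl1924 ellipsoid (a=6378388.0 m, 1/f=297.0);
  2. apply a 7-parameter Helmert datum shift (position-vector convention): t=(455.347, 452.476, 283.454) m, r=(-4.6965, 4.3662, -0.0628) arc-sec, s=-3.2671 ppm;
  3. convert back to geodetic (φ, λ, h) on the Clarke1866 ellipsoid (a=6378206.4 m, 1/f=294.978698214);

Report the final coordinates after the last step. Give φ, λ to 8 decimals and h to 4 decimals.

start: φ=19.339629°, λ=91.275051°, h=3769.238 m
→ ECEF (a=6378388.000, f=1/297.0): X=-134051.5200, Y=6022753.9100, Z=2100134.0066
→ Helmert 7p (PV): X=-133549.4460, Y=6023234.5683, Z=2100276.3035
→ geod (Bowring, a=6378206.400): φ=19.34026243°, λ=91.27017568°, h=4456.8882 m

φ=19.34026243°, λ=91.27017568°, h=4456.8882 m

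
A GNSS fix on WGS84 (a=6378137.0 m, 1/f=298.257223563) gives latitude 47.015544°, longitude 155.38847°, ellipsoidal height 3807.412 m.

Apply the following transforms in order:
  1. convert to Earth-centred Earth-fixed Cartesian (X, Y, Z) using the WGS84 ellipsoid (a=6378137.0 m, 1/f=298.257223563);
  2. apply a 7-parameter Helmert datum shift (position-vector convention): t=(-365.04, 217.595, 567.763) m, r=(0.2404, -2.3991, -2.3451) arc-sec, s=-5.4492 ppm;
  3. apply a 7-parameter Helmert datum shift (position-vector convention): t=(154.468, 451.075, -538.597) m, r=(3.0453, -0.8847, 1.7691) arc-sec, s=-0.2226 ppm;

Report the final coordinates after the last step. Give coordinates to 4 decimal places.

start: φ=47.015544°, λ=155.388470°, h=3807.412 m
→ ECEF (a=6378137.000, f=1/298.257223563): X=-3963012.8110, Y=1815373.6856, Z=4645728.4083
→ Helmert 7p (PV): X=-3963389.6512, Y=1815621.0305, Z=4646226.8774
→ Helmert 7p (PV): X=-3963269.8016, Y=1815969.1110, Z=4645697.0525

X=-3963269.8016 m, Y=1815969.1110 m, Z=4645697.0525 m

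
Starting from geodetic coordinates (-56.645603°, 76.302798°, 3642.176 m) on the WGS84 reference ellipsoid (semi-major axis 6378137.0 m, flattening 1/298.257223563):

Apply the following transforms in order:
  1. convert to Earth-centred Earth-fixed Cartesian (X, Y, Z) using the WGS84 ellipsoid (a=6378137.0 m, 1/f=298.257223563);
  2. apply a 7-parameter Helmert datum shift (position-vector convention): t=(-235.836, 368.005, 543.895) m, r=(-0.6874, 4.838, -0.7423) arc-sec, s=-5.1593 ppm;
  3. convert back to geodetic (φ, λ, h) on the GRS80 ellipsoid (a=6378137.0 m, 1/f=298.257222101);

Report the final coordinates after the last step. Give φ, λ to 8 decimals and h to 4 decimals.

start: φ=-56.645603°, λ=76.302798°, h=3642.176 m
→ ECEF (a=6378137.000, f=1/298.257223563): X=832798.4044, Y=3417001.5336, Z=-5307346.2391
→ Helmert 7p (PV): X=832446.0840, Y=3417331.2250, Z=-5306805.8828
→ geod (Bowring, a=6378137.000): φ=-56.64116012°, λ=76.30964576°, h=3321.1026 m

φ=-56.64116012°, λ=76.30964576°, h=3321.1026 m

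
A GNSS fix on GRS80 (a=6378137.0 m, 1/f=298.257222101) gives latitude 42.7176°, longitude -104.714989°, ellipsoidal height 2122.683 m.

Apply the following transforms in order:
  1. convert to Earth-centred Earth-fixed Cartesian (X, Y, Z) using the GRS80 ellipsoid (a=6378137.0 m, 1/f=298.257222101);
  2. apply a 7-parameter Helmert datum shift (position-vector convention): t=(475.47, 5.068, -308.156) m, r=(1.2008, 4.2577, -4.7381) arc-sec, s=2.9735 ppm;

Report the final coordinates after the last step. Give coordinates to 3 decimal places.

start: φ=42.717600°, λ=-104.714989°, h=2122.683 m
→ ECEF (a=6378137.000, f=1/298.257222101): X=-1192543.8963, Y=-4540866.8824, Z=4305945.2316
→ Helmert 7p (PV): X=-1192087.3975, Y=-4540872.9905, Z=4305648.0604

X=-1192087.398 m, Y=-4540872.991 m, Z=4305648.060 m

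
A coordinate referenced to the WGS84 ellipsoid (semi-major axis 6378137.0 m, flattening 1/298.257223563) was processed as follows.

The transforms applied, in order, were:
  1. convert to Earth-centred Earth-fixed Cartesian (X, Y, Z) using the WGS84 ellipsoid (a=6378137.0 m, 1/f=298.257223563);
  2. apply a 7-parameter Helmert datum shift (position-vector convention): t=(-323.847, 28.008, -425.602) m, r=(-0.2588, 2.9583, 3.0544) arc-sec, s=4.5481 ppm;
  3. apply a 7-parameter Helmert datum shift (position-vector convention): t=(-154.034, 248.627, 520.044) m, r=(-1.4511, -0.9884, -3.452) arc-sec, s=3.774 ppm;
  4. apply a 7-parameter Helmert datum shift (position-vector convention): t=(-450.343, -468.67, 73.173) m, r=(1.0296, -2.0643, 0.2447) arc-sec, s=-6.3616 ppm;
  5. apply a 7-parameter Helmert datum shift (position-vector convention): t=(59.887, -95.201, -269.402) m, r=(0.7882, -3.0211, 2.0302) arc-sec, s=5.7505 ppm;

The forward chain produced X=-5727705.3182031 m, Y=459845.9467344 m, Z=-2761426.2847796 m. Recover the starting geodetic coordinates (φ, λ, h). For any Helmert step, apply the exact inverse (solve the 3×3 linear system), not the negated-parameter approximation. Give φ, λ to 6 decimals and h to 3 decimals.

start: X=-5727705.3182, Y=459845.9467, Z=-2761426.2848 m
→ Helmert⁻¹: X=-5727768.1808, Y=459984.3287, Z=-2761058.8696
→ Helmert⁻¹: X=-5727381.3598, Y=460448.9401, Z=-2761094.5867
→ Helmert⁻¹: X=-5727226.6450, Y=460122.1548, Z=-2761573.5271
→ Helmert⁻¹: X=-5726830.3351, Y=460180.3225, Z=-2761216.9254
→ geod (Bowring, a=6378137.000): φ=-25.81975200°, λ=175.40586000°, h=268.1630 m

φ=-25.819752°, λ=175.405860°, h=268.163 m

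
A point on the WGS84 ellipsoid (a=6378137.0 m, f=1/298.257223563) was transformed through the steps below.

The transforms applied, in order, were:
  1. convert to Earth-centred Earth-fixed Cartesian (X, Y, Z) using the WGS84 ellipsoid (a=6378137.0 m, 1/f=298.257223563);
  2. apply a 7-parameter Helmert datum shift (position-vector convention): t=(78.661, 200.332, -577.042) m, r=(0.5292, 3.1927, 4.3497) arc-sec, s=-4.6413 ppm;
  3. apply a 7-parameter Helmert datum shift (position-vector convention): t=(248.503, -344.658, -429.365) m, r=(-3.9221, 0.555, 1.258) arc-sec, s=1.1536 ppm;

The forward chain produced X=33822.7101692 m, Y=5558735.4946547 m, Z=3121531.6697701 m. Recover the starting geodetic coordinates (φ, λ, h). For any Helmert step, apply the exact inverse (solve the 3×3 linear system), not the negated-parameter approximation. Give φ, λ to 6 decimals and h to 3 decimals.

φ=29.488869°, λ=89.653787°, h=2966.343 m

start: X=33822.7102, Y=5558735.4947, Z=3121531.6698 m
→ Helmert⁻¹: X=33599.6720, Y=5559014.1691, Z=3122063.2277
→ Helmert⁻¹: X=33590.0570, Y=5558846.9406, Z=3122641.0208
→ geod (Bowring, a=6378137.000): φ=29.48886900°, λ=89.65378700°, h=2966.3430 m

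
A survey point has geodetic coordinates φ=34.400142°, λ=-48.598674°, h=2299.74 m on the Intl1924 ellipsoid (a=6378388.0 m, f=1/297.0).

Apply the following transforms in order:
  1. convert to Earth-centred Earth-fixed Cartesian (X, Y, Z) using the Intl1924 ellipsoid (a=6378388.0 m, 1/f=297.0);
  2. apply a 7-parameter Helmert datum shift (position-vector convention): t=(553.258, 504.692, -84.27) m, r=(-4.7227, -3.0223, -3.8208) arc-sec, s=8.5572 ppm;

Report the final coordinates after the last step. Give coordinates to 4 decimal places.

start: φ=34.400142°, λ=-48.598674°, h=2299.740 m
→ ECEF (a=6378388.000, f=1/297.0): X=3485494.8934, Y=-3953333.4659, Z=3584511.8316
→ Helmert 7p (PV): X=3485952.2237, Y=-3952845.0956, Z=3584599.8242

X=3485952.2237 m, Y=-3952845.0956 m, Z=3584599.8242 m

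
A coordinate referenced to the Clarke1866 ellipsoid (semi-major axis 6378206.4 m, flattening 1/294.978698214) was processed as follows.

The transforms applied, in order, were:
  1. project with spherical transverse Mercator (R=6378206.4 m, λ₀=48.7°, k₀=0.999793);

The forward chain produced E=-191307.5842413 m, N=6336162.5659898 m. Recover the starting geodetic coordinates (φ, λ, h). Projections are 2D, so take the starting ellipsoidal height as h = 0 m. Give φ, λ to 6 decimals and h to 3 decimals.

start: E=-191307.5842, N=6336162.5660 m
→ tm⁻¹: φ=56.89032100°, λ=45.55262800°

φ=56.890321°, λ=45.552628°, h=0.000 m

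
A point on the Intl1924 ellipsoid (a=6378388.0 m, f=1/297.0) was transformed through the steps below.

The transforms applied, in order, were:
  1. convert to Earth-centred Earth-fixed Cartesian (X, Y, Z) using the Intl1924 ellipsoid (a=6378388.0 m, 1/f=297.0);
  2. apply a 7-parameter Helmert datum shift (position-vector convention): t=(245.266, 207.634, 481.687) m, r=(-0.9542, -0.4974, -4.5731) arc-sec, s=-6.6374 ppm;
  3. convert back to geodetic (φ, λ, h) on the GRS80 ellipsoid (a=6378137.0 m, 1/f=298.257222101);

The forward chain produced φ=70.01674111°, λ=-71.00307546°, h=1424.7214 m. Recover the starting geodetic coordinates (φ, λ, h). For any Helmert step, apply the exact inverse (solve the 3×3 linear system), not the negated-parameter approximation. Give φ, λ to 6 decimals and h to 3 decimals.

φ=70.014517°, λ=-71.009531°, h=883.665 m

start: φ=70.016741°, λ=-71.003075°, h=1424.721 m
→ ECEF (a=6378137.000, f=1/298.257222101): X=711795.6888, Y=-2067565.3000, Z=5973017.4751
→ Helmert⁻¹: X=711615.3934, Y=-2067798.5111, Z=5972564.1486
→ geod (Bowring, a=6378388.000): φ=70.01451700°, λ=-71.00953100°, h=883.6650 m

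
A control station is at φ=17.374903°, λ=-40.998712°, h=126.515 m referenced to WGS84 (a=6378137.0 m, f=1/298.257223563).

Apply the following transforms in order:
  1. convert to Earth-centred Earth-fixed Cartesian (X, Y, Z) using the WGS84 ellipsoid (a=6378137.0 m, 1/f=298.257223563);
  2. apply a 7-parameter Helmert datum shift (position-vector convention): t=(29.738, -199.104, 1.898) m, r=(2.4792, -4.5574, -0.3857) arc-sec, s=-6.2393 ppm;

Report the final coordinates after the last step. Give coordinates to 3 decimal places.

X=4595505.122 m, Y=-3994877.723 m, Z=1892552.876 m

start: φ=17.374903°, λ=-40.998712°, h=126.515 m
→ ECEF (a=6378137.000, f=1/298.257223563): X=4595553.3408, Y=-3994672.2032, Z=1892509.2621
→ Helmert 7p (PV): X=4595505.1215, Y=-3994877.7234, Z=1892552.8762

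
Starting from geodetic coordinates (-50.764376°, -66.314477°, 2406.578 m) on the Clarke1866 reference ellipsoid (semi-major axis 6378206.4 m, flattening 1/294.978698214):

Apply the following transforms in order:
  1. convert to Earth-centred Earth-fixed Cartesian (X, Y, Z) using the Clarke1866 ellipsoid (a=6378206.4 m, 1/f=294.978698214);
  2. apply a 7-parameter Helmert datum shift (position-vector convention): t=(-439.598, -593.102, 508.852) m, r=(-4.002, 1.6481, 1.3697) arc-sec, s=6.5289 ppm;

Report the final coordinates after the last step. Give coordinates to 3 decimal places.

start: φ=-50.764376°, λ=-66.314477°, h=2406.578 m
→ ECEF (a=6378206.400, f=1/294.978698214): X=1624550.7805, Y=-3703372.1195, Z=-4918666.7106
→ Helmert 7p (PV): X=1624107.0800, Y=-3704074.0464, Z=-4918131.0985

X=1624107.080 m, Y=-3704074.046 m, Z=-4918131.099 m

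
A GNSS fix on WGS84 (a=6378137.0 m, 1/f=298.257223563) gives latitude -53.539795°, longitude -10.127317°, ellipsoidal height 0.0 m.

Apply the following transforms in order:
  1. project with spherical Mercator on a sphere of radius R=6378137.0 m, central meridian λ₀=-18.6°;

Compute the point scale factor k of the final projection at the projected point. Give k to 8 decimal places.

1.68275288

start: φ=-53.539795°, λ=-10.127317°, h=0.000 m
→ into merc (λ₀=-18.6°): φ=-53.53979500°, λ−λ₀=8.47268300°
scale k = 1.68275288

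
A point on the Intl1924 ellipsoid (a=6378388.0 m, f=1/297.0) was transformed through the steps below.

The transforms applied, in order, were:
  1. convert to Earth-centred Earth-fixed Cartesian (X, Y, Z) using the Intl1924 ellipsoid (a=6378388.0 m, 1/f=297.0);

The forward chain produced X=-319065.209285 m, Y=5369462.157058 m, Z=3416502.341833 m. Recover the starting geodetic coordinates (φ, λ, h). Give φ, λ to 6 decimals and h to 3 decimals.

start: X=-319065.2093, Y=5369462.1571, Z=3416502.3418 m
→ geod (Bowring, a=6378388.000): φ=32.59738500°, λ=93.40064200°, h=45.6270 m

φ=32.597385°, λ=93.400642°, h=45.627 m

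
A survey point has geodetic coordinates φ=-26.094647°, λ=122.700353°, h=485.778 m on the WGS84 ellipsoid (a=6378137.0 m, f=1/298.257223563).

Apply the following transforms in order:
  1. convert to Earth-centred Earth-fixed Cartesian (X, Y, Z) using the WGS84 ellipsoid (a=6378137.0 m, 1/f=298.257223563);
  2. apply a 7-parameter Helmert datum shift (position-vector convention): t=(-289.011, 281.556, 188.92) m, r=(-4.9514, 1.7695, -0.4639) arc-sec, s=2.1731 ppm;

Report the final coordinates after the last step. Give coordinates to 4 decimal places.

start: φ=-26.094647°, λ=122.700353°, h=485.778 m
→ ECEF (a=6378137.000, f=1/298.257223563): X=-3096770.5980, Y=4823650.5733, Z=-2788696.4099
→ Helmert 7p (PV): X=-3097079.4136, Y=4823882.6334, Z=-2788602.7757

X=-3097079.4136 m, Y=4823882.6334 m, Z=-2788602.7757 m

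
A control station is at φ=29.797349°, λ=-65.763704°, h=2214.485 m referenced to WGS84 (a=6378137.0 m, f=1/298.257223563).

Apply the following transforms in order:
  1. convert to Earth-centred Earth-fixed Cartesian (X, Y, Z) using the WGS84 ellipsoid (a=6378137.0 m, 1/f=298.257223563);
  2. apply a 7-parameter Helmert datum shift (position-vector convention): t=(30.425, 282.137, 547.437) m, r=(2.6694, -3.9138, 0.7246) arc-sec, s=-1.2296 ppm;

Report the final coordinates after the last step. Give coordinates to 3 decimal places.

start: φ=29.797349°, λ=-65.763704°, h=2214.485 m
→ ECEF (a=6378137.000, f=1/298.257223563): X=2274739.0592, Y=-5052960.4518, Z=3151999.9594
→ Helmert 7p (PV): X=2274724.6300, Y=-5052704.9026, Z=3152521.2896

X=2274724.630 m, Y=-5052704.903 m, Z=3152521.290 m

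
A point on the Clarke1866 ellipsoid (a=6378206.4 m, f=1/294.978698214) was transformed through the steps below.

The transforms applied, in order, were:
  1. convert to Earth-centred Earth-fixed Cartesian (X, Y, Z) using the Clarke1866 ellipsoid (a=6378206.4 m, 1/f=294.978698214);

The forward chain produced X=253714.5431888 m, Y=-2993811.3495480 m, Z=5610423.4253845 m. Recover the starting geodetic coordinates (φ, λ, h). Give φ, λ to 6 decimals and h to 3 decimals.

start: X=253714.5432, Y=-2993811.3495, Z=5610423.4254 m
→ geod (Bowring, a=6378206.400): φ=61.99124100°, λ=-85.15596700°, h=2901.5270 m

φ=61.991241°, λ=-85.155967°, h=2901.527 m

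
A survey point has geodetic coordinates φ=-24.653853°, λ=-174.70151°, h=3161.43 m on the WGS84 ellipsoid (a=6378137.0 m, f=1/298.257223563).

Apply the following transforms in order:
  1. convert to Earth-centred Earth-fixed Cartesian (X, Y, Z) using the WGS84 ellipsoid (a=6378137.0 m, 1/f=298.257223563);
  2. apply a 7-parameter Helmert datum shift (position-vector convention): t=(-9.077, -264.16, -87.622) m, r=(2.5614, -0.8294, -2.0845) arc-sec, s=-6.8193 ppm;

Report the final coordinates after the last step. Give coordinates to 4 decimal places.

X=-5778155.7243 m, Y=-536042.2657 m, Z=-2645693.5494 m

start: φ=-24.653853°, λ=-174.701510°, h=3161.430 m
→ ECEF (a=6378137.000, f=1/298.257223563): X=-5778191.2731, Y=-535873.0065, Z=-2645594.0798
→ Helmert 7p (PV): X=-5778155.7243, Y=-536042.2657, Z=-2645693.5494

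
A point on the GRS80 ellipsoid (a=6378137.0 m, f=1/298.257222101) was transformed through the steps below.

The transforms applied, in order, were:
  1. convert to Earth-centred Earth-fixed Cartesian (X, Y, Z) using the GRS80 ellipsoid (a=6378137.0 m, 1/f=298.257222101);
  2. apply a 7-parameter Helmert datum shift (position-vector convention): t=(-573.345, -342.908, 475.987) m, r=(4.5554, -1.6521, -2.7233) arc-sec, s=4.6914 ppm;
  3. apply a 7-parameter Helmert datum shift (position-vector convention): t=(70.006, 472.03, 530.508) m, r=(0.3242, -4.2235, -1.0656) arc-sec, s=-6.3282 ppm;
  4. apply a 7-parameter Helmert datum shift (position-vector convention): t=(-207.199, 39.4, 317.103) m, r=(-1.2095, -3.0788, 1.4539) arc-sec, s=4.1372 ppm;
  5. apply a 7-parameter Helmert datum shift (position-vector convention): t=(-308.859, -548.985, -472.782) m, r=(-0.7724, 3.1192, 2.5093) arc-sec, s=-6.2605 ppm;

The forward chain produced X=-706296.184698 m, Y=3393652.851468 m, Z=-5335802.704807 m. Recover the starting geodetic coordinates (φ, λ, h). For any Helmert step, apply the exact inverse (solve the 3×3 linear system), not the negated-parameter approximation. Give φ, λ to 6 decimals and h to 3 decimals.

φ=-57.169409°, λ=101.741592°, h=654.124 m

start: X=-706296.1847, Y=3393652.8515, Z=-5335802.7048 m
→ Helmert⁻¹: X=-705869.7701, Y=3394251.6525, Z=-5335361.2888
→ Helmert⁻¹: X=-705715.3686, Y=3394234.4716, Z=-5335625.8801
→ Helmert⁻¹: X=-705916.6380, Y=3393771.8840, Z=-5336181.0364
→ Helmert⁻¹: X=-705427.5392, Y=3393971.6931, Z=-5336701.2934
→ geod (Bowring, a=6378137.000): φ=-57.16940900°, λ=101.74159200°, h=654.1240 m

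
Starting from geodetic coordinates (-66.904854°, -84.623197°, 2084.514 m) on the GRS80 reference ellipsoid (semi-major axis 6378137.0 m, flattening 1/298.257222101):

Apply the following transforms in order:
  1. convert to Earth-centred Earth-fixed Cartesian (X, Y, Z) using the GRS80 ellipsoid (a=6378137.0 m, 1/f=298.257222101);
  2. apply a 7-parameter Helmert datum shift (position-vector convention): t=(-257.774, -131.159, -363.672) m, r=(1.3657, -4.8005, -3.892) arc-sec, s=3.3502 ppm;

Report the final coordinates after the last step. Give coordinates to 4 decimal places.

X=235014.8807 m, Y=-2498878.5420 m, Z=-5846571.0482 m

start: φ=-66.904854°, λ=-84.623197°, h=2084.514 m
→ ECEF (a=6378137.000, f=1/298.257222101): X=235182.9548, Y=-2498773.2822, Z=-5846176.7192
→ Helmert 7p (PV): X=235014.8807, Y=-2498878.5420, Z=-5846571.0482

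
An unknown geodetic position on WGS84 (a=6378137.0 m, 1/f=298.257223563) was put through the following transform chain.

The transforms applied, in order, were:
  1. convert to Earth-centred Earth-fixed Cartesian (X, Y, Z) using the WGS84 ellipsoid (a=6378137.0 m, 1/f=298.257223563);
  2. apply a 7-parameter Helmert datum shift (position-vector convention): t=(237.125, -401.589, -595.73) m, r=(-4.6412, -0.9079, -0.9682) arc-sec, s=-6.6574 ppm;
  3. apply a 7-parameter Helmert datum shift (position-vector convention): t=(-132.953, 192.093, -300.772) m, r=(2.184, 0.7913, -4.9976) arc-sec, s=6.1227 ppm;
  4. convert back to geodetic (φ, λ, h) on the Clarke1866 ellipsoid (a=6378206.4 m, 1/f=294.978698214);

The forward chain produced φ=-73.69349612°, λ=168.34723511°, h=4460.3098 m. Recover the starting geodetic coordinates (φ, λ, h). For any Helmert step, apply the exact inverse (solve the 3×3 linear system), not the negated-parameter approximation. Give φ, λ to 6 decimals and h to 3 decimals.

start: φ=-73.693496°, λ=168.347235°, h=4460.310 m
→ ECEF (a=6378206.400, f=1/294.978698214): X=-1760655.3473, Y=363100.7041, Z=-6103522.9305
→ Helmert⁻¹: X=-1760496.9916, Y=362799.1113, Z=-6103195.3858
→ Helmert⁻¹: X=-1760774.4055, Y=363332.1695, Z=-6102624.3579
→ geod (Bowring, a=6378137.000): φ=-73.68868100°, λ=168.34077700°, h=3494.0760 m

φ=-73.688681°, λ=168.340777°, h=3494.076 m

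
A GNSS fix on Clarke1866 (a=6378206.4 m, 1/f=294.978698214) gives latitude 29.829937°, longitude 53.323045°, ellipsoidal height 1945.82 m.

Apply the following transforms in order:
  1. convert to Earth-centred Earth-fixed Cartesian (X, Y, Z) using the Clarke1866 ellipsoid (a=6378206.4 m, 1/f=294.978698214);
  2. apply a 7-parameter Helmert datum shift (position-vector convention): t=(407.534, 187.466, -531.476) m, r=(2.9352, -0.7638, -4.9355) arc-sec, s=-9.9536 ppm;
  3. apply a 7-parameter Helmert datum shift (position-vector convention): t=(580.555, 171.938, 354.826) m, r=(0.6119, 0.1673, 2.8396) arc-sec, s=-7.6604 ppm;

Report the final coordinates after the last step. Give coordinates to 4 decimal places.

start: φ=29.829937°, λ=53.323045°, h=1945.820 m
→ ECEF (a=6378206.400, f=1/294.978698214): X=3308732.4312, Y=4442733.2442, Z=3154829.1546
→ Helmert 7p (PV): X=3309201.6537, Y=4442752.4249, Z=3154341.7494
→ Helmert 7p (PV): X=3309698.2555, Y=4442926.5288, Z=3154682.9075

X=3309698.2555 m, Y=4442926.5288 m, Z=3154682.9075 m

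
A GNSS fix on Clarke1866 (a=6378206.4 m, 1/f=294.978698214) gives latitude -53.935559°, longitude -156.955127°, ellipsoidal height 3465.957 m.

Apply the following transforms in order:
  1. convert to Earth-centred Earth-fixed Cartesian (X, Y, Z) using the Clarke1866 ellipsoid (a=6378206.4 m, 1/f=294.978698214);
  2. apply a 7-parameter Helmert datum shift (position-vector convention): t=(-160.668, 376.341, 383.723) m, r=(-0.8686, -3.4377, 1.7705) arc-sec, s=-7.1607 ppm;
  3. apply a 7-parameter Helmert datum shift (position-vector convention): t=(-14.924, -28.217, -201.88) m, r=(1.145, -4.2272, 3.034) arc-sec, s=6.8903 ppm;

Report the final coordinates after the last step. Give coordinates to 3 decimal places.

X=-3464670.534 m, Y=-1473615.606 m, Z=-5135070.995 m

start: φ=-53.935559°, λ=-156.955127°, h=3465.957 m
→ ECEF (a=6378206.400, f=1/294.978698214): X=-3464721.0213, Y=-1473890.3065, Z=-5135123.5047
→ Helmert 7p (PV): X=-3464758.6447, Y=-1473554.7754, Z=-5134754.5481
→ Helmert 7p (PV): X=-3464670.5343, Y=-1473615.6062, Z=-5135070.9954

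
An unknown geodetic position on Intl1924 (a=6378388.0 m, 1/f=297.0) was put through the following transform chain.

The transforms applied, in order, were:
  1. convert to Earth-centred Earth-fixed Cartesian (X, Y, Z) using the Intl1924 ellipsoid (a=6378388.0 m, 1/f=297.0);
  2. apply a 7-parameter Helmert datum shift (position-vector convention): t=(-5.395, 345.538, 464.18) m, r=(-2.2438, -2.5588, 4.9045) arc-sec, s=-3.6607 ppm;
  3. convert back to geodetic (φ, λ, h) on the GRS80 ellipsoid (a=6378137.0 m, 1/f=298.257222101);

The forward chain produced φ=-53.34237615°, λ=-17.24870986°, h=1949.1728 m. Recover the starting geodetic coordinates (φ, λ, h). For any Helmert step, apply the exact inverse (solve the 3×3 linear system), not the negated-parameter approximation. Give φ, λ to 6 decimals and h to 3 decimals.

start: φ=-53.342376°, λ=-17.248710°, h=1949.173 m
→ ECEF (a=6378137.000, f=1/298.257222101): X=3645665.9201, Y=-1131919.3532, Z=-5094946.9845
→ Helmert⁻¹: X=3645594.5257, Y=-1132300.2899, Z=-5095487.3599
→ geod (Bowring, a=6378388.000): φ=-53.34573800°, λ=-17.25448800°, h=2217.1540 m

φ=-53.345738°, λ=-17.254488°, h=2217.154 m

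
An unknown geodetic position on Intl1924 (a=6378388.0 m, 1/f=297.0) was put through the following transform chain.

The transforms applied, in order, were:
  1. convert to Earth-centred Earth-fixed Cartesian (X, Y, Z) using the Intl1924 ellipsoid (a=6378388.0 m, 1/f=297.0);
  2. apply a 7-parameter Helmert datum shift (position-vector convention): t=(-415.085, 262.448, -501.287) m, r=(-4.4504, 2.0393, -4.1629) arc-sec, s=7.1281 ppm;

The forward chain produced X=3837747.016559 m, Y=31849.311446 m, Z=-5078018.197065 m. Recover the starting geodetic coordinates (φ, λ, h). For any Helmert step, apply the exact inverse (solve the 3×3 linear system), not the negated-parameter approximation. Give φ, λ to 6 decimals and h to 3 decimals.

φ=-53.098110°, λ=0.474301°, h=292.477 m

start: X=3837747.0166, Y=31849.3114, Z=-5078018.1971 m
→ Helmert⁻¹: X=3838184.3014, Y=31773.6534, Z=-5077442.0843
→ geod (Bowring, a=6378388.000): φ=-53.09811000°, λ=0.47430100°, h=292.4770 m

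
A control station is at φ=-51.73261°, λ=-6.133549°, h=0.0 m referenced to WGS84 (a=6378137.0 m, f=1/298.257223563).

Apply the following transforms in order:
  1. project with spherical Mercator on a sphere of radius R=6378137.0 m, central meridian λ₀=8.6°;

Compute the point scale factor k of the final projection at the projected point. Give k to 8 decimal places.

1.61464216

start: φ=-51.732610°, λ=-6.133549°, h=0.000 m
→ into merc (λ₀=8.6°): φ=-51.73261000°, λ−λ₀=-14.73354900°
scale k = 1.61464216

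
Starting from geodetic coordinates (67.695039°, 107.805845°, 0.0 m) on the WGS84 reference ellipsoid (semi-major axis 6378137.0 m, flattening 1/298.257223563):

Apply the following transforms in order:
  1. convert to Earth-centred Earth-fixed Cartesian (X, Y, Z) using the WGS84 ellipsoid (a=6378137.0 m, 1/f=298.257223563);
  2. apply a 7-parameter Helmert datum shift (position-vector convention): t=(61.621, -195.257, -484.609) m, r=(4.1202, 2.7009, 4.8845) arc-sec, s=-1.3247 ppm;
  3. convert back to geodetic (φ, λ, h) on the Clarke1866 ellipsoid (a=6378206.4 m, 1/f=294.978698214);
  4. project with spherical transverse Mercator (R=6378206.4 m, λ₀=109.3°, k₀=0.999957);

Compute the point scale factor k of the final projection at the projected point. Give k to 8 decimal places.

start: φ=67.695039°, λ=107.805845°, h=0.000 m
→ ECEF (a=6378137.000, f=1/298.257223563): X=-742372.2168, Y=2311408.5690, Z=5878267.4952
→ Helmert 7p (PV): X=-742287.3762, Y=2311075.2502, Z=5877830.9912
→ geod (Bowring, a=6378206.400): φ=67.69790307°, λ=107.80634422°, h=-399.9847 m
→ into tm (λ₀=109.3°): φ=67.69790307°, λ−λ₀=-1.49365578°
scale k = 1.00000593

1.00000593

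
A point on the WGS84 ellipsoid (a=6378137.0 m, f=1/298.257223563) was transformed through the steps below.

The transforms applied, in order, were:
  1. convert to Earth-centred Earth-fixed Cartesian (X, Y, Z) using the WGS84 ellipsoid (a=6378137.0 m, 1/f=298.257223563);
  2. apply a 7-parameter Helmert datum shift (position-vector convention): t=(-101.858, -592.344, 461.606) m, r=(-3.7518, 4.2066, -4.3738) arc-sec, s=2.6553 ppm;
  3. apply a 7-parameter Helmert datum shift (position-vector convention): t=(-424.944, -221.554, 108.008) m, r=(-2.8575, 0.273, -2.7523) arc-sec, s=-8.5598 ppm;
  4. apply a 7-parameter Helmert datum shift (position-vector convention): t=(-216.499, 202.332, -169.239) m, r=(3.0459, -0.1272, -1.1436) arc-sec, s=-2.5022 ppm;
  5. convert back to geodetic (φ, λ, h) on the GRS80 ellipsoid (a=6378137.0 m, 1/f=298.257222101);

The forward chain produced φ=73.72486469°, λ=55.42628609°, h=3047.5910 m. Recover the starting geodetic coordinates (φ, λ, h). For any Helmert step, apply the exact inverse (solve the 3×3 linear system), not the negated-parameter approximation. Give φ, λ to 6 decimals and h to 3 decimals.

start: φ=73.724865°, λ=55.426286°, h=3047.591 m
→ ECEF (a=6378137.000, f=1/298.257222101): X=1017958.4564, Y=1477064.1086, Z=6103329.3382
→ Helmert⁻¹: X=1018173.0783, Y=1476961.2470, Z=6103491.4113
→ Helmert⁻¹: X=1018578.9531, Y=1477124.4824, Z=6103457.4591
→ Helmert⁻¹: X=1018522.3073, Y=1477623.4907, Z=6103027.2966
→ geod (Bowring, a=6378137.000): φ=73.71739600°, λ=55.42159800°, h=2976.4610 m

φ=73.717396°, λ=55.421598°, h=2976.461 m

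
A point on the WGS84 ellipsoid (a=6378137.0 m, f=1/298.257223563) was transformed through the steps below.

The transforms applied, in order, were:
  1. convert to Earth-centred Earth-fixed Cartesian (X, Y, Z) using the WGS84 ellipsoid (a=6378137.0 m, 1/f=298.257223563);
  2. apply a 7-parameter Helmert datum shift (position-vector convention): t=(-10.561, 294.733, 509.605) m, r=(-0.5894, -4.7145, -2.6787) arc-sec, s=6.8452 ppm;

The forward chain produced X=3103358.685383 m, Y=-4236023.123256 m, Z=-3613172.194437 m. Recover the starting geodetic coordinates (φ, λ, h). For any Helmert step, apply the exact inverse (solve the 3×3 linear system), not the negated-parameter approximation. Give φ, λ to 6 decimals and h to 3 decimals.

start: X=3103358.6854, Y=-4236023.1233, Z=-3613172.1944 m
→ Helmert⁻¹: X=3103320.4205, Y=-4236238.2299, Z=-3613740.0994
→ geod (Bowring, a=6378137.000): φ=-34.71400200°, λ=-53.77479500°, h=3351.4510 m

φ=-34.714002°, λ=-53.774795°, h=3351.451 m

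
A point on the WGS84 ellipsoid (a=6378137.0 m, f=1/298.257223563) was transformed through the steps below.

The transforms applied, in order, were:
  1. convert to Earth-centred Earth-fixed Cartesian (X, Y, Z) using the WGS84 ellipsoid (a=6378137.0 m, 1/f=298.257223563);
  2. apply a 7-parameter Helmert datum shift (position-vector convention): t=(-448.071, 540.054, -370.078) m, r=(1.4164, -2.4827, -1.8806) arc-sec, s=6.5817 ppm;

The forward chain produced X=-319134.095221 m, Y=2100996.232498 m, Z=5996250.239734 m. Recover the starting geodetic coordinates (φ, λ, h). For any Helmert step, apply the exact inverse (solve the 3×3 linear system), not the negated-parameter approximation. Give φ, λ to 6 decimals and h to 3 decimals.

start: X=-319134.0952, Y=2100996.2325, Z=5996250.2397 m
→ Helmert⁻¹: X=-318630.9001, Y=2100480.6268, Z=5996570.2614
→ geod (Bowring, a=6378137.000): φ=70.61217100°, λ=98.62568100°, h=2665.6320 m

φ=70.612171°, λ=98.625681°, h=2665.632 m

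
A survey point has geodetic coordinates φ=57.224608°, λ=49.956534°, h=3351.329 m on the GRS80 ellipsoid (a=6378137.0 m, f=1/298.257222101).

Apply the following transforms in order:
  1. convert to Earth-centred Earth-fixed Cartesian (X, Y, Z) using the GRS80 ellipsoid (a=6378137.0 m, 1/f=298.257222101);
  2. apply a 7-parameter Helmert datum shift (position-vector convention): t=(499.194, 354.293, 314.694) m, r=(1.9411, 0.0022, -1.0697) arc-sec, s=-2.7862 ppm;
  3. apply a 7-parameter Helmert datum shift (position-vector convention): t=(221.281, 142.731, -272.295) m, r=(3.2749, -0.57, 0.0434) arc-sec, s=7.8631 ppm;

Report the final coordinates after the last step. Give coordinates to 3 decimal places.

X=2228586.835 m, Y=2651333.528 m, Z=5342442.373 m

start: φ=57.224608°, λ=49.956534°, h=3351.329 m
→ ECEF (a=6378137.000, f=1/298.257222101): X=2227856.5624, Y=2650969.2290, Z=5342299.6729
→ Helmert 7p (PV): X=2228363.3541, Y=2651254.3074, Z=5342624.4059
→ Helmert 7p (PV): X=2228586.8350, Y=2651333.5279, Z=5342442.3732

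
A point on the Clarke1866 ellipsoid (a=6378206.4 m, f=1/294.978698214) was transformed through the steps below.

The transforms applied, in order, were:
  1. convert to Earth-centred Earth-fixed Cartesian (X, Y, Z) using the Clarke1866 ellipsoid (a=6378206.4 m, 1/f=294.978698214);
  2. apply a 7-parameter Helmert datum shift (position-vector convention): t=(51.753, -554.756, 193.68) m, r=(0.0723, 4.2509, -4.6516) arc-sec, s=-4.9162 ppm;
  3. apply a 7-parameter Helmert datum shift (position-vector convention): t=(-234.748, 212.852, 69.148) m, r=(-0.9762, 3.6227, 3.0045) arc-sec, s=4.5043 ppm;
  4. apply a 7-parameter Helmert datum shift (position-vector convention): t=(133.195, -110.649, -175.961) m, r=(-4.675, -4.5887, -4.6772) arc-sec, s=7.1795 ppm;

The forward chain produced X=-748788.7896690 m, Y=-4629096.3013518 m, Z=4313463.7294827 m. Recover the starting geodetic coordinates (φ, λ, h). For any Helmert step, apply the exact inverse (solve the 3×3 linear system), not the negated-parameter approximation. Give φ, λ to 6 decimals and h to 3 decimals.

start: X=-748788.7897, Y=-4629096.3014, Z=4313463.7295 m
→ Helmert⁻¹: X=-748715.6791, Y=-4629067.1626, Z=4313520.4594
→ Helmert⁻¹: X=-748620.7484, Y=-4629268.6726, Z=4313396.8249
→ Helmert⁻¹: X=-748660.6870, Y=-4628752.0441, Z=4313210.5429
→ geod (Bowring, a=6378206.400): φ=42.80405900°, λ=-99.18753300°, h=2730.0300 m

φ=42.804059°, λ=-99.187533°, h=2730.030 m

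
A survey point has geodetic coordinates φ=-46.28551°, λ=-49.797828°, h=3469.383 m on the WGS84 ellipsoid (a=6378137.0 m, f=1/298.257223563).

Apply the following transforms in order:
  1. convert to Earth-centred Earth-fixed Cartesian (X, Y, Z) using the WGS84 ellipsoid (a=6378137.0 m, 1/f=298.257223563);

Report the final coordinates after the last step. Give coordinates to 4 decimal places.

start: φ=-46.285510°, λ=-49.797828°, h=3469.383 m
→ ECEF (a=6378137.000, f=1/298.257223563): X=2851652.9327, Y=-3374216.0839, Z=-4589743.6207

X=2851652.9327 m, Y=-3374216.0839 m, Z=-4589743.6207 m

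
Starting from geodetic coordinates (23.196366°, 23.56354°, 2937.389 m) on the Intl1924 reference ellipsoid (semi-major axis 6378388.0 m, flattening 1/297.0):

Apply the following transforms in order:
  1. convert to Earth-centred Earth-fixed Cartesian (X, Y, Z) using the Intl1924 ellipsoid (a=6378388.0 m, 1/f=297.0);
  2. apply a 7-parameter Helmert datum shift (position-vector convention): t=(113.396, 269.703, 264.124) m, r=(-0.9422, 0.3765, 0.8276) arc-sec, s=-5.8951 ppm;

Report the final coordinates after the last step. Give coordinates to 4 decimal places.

start: φ=23.196366°, λ=23.563540°, h=2937.389 m
→ ECEF (a=6378388.000, f=1/297.0): X=5379187.7967, Y=2346034.1034, Z=2497912.2239
→ Helmert 7p (PV): X=5379264.6283, Y=2346322.9694, Z=2498141.0874

X=5379264.6283 m, Y=2346322.9694 m, Z=2498141.0874 m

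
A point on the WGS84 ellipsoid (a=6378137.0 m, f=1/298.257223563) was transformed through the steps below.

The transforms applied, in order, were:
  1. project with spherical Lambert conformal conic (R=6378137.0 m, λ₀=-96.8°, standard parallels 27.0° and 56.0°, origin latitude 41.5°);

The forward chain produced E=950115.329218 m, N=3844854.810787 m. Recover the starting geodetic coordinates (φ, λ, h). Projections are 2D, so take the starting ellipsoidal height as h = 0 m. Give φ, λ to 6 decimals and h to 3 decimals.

φ=73.711385°, λ=-71.030531°, h=0.000 m

start: E=950115.3292, N=3844854.8108 m
→ lcc⁻¹: φ=73.71138500°, λ=-71.03053100°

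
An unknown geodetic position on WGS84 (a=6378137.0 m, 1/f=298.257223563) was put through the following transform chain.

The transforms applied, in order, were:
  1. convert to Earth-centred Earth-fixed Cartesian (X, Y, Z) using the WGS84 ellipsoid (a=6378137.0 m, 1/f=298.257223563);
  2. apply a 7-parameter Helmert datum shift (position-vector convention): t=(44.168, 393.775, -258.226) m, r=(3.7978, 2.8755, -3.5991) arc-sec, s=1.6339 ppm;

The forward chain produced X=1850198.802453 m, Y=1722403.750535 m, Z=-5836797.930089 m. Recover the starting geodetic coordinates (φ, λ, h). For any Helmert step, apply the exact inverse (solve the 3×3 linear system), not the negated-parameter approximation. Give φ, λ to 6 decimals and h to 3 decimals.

start: X=1850198.8025, Y=1722403.7505, Z=-5836797.9301 m
→ Helmert⁻¹: X=1850202.9317, Y=1721931.9822, Z=-5836536.0791
→ geod (Bowring, a=6378137.000): φ=-66.72501600°, λ=42.94346300°, h=187.9550 m

φ=-66.725016°, λ=42.943463°, h=187.955 m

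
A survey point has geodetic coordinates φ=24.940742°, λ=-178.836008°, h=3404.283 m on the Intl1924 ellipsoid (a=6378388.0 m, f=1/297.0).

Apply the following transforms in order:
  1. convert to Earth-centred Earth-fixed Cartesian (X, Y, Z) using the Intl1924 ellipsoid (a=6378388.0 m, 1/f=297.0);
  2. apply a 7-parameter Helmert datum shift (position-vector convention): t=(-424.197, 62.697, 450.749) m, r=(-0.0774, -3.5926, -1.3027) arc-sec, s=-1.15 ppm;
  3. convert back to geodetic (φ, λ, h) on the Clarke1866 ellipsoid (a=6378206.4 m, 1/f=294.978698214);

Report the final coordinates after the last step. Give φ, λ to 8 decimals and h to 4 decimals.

start: φ=24.940742°, λ=-178.836008°, h=3404.283 m
→ ECEF (a=6378388.000, f=1/297.0): X=-5788919.4800, Y=-117620.9343, Z=2674595.1984
→ Helmert 7p (PV): X=-5789384.3471, Y=-117520.5376, Z=2674942.0879
→ geod (Bowring, a=6378206.400): φ=24.94282821°, λ=-178.83709463°, h=4177.7295 m

φ=24.94282821°, λ=-178.83709463°, h=4177.7295 m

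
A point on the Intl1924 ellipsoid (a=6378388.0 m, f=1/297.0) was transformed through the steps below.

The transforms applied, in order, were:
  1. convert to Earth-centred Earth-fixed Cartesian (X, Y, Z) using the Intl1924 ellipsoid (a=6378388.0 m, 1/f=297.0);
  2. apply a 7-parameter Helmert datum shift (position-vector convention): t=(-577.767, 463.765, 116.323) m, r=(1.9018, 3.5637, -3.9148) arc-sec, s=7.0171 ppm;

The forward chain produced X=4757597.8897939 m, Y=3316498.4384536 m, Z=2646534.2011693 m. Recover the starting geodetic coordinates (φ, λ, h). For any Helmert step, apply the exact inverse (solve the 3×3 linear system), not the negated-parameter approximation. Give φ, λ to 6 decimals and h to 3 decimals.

start: X=4757597.8898, Y=3316498.4385, Z=2646534.2012 m
→ Helmert⁻¹: X=4758033.6065, Y=3316126.1105, Z=2646450.9388
→ geod (Bowring, a=6378388.000): φ=24.67419000°, λ=34.87468700°, h=223.0820 m

φ=24.674190°, λ=34.874687°, h=223.082 m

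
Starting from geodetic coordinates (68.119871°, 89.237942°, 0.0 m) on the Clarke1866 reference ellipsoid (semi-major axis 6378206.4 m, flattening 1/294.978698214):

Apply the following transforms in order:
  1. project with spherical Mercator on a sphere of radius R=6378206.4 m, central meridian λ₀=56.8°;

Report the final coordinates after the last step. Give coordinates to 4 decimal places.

E=3611014.4766 m, N=10482825.2628 m

start: φ=68.119871°, λ=89.237942°, h=0.000 m
→ merc (R=6378206.4, λ₀=56.8°): E=3611014.4766, N=10482825.2628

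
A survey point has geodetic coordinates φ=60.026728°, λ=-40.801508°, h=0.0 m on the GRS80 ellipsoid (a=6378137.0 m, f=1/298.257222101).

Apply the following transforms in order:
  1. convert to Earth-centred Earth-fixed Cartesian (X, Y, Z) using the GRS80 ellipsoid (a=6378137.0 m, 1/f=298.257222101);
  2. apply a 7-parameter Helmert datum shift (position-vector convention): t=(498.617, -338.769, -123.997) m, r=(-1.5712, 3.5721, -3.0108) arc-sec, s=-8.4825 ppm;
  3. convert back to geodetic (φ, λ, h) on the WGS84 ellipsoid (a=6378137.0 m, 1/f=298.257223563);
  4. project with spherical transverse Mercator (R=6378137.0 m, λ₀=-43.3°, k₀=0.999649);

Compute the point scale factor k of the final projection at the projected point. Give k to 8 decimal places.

0.99988664

start: φ=60.026728°, λ=-40.801508°, h=0.000 m
→ ECEF (a=6378137.000, f=1/298.257222101): X=2418184.9633, Y=-2087432.3366, Z=5501965.4491
→ Helmert 7p (PV): X=2418727.8809, Y=-2087746.7861, Z=5501768.8045
→ geod (Bowring, a=6378137.000): φ=60.02105327°, λ=-40.79941472°, h=137.6635 m
→ into tm (λ₀=-43.3°): φ=60.02105327°, λ−λ₀=2.50058528°
scale k = 0.99988664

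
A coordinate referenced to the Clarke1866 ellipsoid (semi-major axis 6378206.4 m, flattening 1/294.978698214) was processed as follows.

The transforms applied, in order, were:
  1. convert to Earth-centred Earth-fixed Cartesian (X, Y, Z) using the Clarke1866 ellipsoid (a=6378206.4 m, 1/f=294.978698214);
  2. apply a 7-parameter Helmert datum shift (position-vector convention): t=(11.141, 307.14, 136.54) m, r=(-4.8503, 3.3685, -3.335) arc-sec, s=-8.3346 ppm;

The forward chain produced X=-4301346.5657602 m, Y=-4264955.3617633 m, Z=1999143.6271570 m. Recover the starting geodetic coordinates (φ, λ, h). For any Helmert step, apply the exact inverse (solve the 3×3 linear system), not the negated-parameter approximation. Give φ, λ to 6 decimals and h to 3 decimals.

φ=18.377415°, λ=-135.240388°, h=2864.473 m

start: X=-4301346.5658, Y=-4264955.3618, Z=1999143.6272 m
→ Helmert⁻¹: X=-4301357.2348, Y=-4265414.6008, Z=1998853.2021
→ geod (Bowring, a=6378206.400): φ=18.37741500°, λ=-135.24038800°, h=2864.4730 m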